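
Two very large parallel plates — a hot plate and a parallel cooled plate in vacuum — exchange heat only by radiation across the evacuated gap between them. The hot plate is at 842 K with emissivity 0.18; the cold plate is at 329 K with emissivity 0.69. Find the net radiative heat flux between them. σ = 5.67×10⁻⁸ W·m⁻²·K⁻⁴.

For two infinite grey parallel plates, q = σ(T₁⁴ − T₂⁴)/(1/ε₁ + 1/ε₂ − 1).
T₁⁴ − T₂⁴ = 5.026×10¹¹ − 1.172×10¹⁰ = 4.909×10¹¹ K⁴.
1/ε₁ + 1/ε₂ − 1 = 5.556 + 1.449 − 1 = 6.005.
q = 5.67×10⁻⁸ × 4.909×10¹¹ / 6.005.

q ≈ 4640 W/m²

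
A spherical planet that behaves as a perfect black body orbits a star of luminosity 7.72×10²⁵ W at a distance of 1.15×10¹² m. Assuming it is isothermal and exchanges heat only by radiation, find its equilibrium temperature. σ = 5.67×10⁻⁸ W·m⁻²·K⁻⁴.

T ≈ 67.3 K

First find the stellar flux at distance d: S = L/(4πd²) = 7.72×10²⁵/(4π·(1.15×10¹²)²) = 4.645 W/m².
For an isothermal sphere, absorbed (1−a)S·πr² = emitted σ·4πr²·T⁴, so T⁴ = (1−a)S/(4σ).
T⁴ = 1.00·4.645/(4·5.67×10⁻⁸) = 2.048×10⁷ K⁴.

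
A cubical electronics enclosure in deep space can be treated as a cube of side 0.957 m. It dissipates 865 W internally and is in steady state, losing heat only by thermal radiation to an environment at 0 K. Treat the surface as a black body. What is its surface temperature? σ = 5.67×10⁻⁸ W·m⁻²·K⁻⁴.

T ≈ 230 K

Steady state: internal power = radiated power, P = εσA T⁴.
Radiating area A = 6L² = 5.495 m².
T⁴ = P/(εσA) = 865/(1.0·5.67×10⁻⁸·5.495) = 2.776×10⁹ K⁴.
T = (2.776×10⁹)^(1/4).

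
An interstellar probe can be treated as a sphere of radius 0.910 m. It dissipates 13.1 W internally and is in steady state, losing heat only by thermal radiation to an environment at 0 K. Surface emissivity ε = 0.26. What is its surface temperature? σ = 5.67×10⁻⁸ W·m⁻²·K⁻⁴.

Steady state: internal power = radiated power, P = εσA T⁴.
Radiating area A = 4πr² = 10.41 m².
T⁴ = P/(εσA) = 13.1/(0.26·5.67×10⁻⁸·10.41) = 8.539×10⁷ K⁴.
T = (8.539×10⁷)^(1/4).

T ≈ 96.1 K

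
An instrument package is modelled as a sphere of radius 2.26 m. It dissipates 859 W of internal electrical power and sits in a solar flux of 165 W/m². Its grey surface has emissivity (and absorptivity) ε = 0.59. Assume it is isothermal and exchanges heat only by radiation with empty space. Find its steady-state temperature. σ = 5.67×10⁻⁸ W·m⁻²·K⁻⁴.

T ≈ 183 K

At steady state, absorbed solar power + internal power = radiated power.
Absorbed: α·S·A_cross = 0.59·165·16.05 = 1562 W (cross-section πr²).
Total input = 1562 + 859 = 2421 W.
Radiated: εσ·A_surf·T⁴ with A_surf = 4πr² = 64.18 m².
T⁴ = 2421/(0.59·5.67×10⁻⁸·64.18) = 1.128×10⁹ K⁴.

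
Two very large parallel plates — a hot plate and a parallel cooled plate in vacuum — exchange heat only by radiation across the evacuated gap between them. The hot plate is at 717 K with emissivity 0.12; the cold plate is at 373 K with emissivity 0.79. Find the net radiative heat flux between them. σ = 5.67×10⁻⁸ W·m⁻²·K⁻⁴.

For two infinite grey parallel plates, q = σ(T₁⁴ − T₂⁴)/(1/ε₁ + 1/ε₂ − 1).
T₁⁴ − T₂⁴ = 2.643×10¹¹ − 1.936×10¹⁰ = 2.449×10¹¹ K⁴.
1/ε₁ + 1/ε₂ − 1 = 8.333 + 1.266 − 1 = 8.599.
q = 5.67×10⁻⁸ × 2.449×10¹¹ / 8.599.

q ≈ 1610 W/m²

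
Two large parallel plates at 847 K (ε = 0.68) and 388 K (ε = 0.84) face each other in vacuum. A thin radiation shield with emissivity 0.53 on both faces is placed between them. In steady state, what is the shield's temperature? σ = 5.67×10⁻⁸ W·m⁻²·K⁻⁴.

T_s ≈ 709 K

In steady state the net flux on the hot side equals that on the cold side.
σ(T₁⁴−T_s⁴)/D₁ = σ(T_s⁴−T₂⁴)/D₂, with D₁ = 1/ε₁+1/ε_s−1 = 2.357, D₂ = 1/ε_s+1/ε₂−1 = 2.077.
Solve for T_s⁴: T_s⁴ = (D₂·T₁⁴ + D₁·T₂⁴)/(D₁+D₂) = 2.531×10¹¹ K⁴.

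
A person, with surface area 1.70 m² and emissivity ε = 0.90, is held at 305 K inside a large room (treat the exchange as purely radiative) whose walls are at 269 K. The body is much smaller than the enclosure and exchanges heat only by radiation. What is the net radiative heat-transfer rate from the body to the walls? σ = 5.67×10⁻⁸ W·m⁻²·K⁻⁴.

P_net ≈ 296 W

For a small grey body in a large enclosure: P_net = εσA(T_body⁴ − T_wall⁴).
A = 1.70 m²; T_body⁴ − T_wall⁴ = 8.654×10⁹ − 5.236×10⁹ = 3.418×10⁹ K⁴.
|P_net| = 0.90·5.67×10⁻⁸·1.700·3.418×10⁹.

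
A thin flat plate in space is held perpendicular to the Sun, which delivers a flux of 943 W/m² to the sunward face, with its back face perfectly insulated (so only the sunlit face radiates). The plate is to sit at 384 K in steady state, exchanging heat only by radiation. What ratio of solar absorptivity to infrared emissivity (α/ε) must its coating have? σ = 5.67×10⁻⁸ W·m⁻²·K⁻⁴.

α/ε ≈ 1.31

Balance: αS·A = εσ·1A·T⁴ ⇒ α/ε = σT⁴/S.
α/ε = 5.67×10⁻⁸·(384)⁴/943 = 5.67×10⁻⁸·2.174×10¹⁰/943.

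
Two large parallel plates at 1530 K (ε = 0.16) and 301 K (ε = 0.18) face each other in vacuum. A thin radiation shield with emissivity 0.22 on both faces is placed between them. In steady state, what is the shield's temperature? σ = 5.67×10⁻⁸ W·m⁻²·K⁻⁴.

T_s ≈ 1280 K

In steady state the net flux on the hot side equals that on the cold side.
σ(T₁⁴−T_s⁴)/D₁ = σ(T_s⁴−T₂⁴)/D₂, with D₁ = 1/ε₁+1/ε_s−1 = 9.795, D₂ = 1/ε_s+1/ε₂−1 = 9.101.
Solve for T_s⁴: T_s⁴ = (D₂·T₁⁴ + D₁·T₂⁴)/(D₁+D₂) = 2.643×10¹² K⁴.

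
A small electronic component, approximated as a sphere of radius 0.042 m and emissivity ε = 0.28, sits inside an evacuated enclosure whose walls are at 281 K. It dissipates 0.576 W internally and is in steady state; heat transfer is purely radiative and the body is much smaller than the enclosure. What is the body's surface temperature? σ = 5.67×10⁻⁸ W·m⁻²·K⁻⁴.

T ≈ 298 K

For a small grey body in a large enclosure, net radiated power = εσA(T⁴ − T_w⁴).
Steady state: P = εσA(T⁴ − T_w⁴) with A = 4πr² = 0.02217 m².
T⁴ = P/(εσA) + T_w⁴ = 0.576/(0.28·5.67×10⁻⁸·0.02217) + (281)⁴
    = 1.637×10⁹ + 6.235×10⁹ = 7.872×10⁹ K⁴.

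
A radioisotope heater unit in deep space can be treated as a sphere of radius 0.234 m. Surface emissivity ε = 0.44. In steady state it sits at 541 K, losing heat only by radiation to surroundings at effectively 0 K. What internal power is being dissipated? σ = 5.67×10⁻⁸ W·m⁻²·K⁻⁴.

P ≈ 1470 W

Steady state: P = εσA T⁴.
A = 4πr² = 0.6881 m²; T⁴ = (541)⁴ = 8.566×10¹⁰ K⁴.
P = 0.44 × 5.67×10⁻⁸ × 0.6881 × 8.566×10¹⁰.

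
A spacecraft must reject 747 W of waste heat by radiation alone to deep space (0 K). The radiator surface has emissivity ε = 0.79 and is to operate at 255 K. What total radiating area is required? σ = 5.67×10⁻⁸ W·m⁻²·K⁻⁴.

A ≈ 3.94 m²

P = εσA T⁴ ⇒ A = P/(εσT⁴).
T⁴ = 4.228×10⁹ K⁴.
A = 747/(0.79 × 5.67×10⁻⁸ × 4.228×10⁹).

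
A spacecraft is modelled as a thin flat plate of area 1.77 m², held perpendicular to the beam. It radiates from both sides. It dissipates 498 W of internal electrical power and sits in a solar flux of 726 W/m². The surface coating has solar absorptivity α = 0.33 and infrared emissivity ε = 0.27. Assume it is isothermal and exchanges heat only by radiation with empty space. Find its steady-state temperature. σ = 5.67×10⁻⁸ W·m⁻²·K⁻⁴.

At steady state, absorbed solar power + internal power = radiated power.
Absorbed: α·S·A_cross = 0.33·726·1.770 = 424.1 W (cross-section A).
Total input = 424.1 + 498 = 922.1 W.
Radiated: εσ·A_surf·T⁴ with A_surf = 2A = 3.540 m².
T⁴ = 922.1/(0.27·5.67×10⁻⁸·3.540) = 1.701×10¹⁰ K⁴.

T ≈ 361 K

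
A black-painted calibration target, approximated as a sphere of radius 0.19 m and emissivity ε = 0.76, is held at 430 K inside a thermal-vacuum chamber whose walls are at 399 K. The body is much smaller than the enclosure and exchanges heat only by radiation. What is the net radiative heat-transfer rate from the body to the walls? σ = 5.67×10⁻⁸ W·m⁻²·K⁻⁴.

For a small grey body in a large enclosure: P_net = εσA(T_body⁴ − T_wall⁴).
A = 4πr² = 0.4536 m²; T_body⁴ − T_wall⁴ = 3.419×10¹⁰ − 2.534×10¹⁰ = 8.843×10⁹ K⁴.
|P_net| = 0.76·5.67×10⁻⁸·0.4536·8.843×10⁹.

P_net ≈ 173 W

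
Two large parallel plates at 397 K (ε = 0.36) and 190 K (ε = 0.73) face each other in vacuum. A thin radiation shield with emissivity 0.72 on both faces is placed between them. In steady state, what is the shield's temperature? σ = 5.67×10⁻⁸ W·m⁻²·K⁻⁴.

T_s ≈ 314 K

In steady state the net flux on the hot side equals that on the cold side.
σ(T₁⁴−T_s⁴)/D₁ = σ(T_s⁴−T₂⁴)/D₂, with D₁ = 1/ε₁+1/ε_s−1 = 3.167, D₂ = 1/ε_s+1/ε₂−1 = 1.759.
Solve for T_s⁴: T_s⁴ = (D₂·T₁⁴ + D₁·T₂⁴)/(D₁+D₂) = 9.708×10⁹ K⁴.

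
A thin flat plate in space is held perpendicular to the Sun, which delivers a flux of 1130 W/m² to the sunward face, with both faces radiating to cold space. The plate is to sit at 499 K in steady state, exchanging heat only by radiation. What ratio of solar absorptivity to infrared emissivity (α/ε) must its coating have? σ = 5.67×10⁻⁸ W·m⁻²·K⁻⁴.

α/ε ≈ 6.22

Balance: αS·A = εσ·2A·T⁴ ⇒ α/ε = 2σT⁴/S.
α/ε = 2·5.67×10⁻⁸·(499)⁴/1130 = 2·5.67×10⁻⁸·6.200×10¹⁰/1130.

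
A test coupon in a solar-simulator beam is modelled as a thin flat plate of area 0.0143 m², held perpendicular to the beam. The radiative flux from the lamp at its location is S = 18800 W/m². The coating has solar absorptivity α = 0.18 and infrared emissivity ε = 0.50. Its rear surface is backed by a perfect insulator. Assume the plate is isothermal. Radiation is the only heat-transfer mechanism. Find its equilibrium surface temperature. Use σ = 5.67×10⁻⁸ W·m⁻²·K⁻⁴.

At equilibrium, absorbed power = emitted power.
Absorbing cross-section = A = 0.01430 m²; emitting surface = A = 0.01430 m² (ratio 1).
αS·A_cross = εσ·A_surf·T⁴  ⇒  T⁴ = αS/(ε·1σ).
T⁴ = 0.180·18800/(0.50·1·5.67×10⁻⁸) = 1.194×10¹¹ K⁴.
T = (1.194×10¹¹)^(1/4).

T ≈ 588 K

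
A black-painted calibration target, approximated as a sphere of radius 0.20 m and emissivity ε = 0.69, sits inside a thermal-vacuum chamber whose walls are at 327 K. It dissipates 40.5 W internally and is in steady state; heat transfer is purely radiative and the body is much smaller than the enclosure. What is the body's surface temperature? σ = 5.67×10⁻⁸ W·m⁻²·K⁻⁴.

T ≈ 341 K

For a small grey body in a large enclosure, net radiated power = εσA(T⁴ − T_w⁴).
Steady state: P = εσA(T⁴ − T_w⁴) with A = 4πr² = 0.5027 m².
T⁴ = P/(εσA) + T_w⁴ = 40.5/(0.69·5.67×10⁻⁸·0.5027) + (327)⁴
    = 2.059×10⁹ + 1.143×10¹⁰ = 1.349×10¹⁰ K⁴.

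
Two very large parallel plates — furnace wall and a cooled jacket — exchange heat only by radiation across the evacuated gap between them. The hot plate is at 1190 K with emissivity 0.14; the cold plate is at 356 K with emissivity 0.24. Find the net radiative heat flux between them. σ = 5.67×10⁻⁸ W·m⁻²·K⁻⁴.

For two infinite grey parallel plates, q = σ(T₁⁴ − T₂⁴)/(1/ε₁ + 1/ε₂ − 1).
T₁⁴ − T₂⁴ = 2.005×10¹² − 1.606×10¹⁰ = 1.989×10¹² K⁴.
1/ε₁ + 1/ε₂ − 1 = 7.143 + 4.167 − 1 = 10.31.
q = 5.67×10⁻⁸ × 1.989×10¹² / 10.31.

q ≈ 10900 W/m²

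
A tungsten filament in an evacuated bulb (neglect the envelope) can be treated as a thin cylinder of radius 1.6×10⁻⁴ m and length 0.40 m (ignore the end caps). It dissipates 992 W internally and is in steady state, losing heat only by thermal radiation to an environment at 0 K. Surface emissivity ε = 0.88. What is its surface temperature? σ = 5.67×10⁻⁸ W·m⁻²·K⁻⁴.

Steady state: internal power = radiated power, P = εσA T⁴.
Radiating area A = 2πrL = 4.021×10⁻⁴ m².
T⁴ = P/(εσA) = 992/(0.88·5.67×10⁻⁸·4.021×10⁻⁴) = 4.944×10¹³ K⁴.
T = (4.944×10¹³)^(1/4).

T ≈ 2650 K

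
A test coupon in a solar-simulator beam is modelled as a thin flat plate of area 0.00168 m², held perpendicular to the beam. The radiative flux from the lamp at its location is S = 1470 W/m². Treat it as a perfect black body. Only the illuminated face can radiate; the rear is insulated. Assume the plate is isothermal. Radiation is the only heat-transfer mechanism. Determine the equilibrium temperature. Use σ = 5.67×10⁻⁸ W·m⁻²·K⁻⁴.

At equilibrium, absorbed power = emitted power.
Absorbing cross-section = A = 0.001680 m²; emitting surface = A = 0.001680 m² (ratio 1).
S·A_cross = εσ·A_surf·T⁴  ⇒  T⁴ = S/(1σ).
T⁴ = 1.00·1470/(1·5.67×10⁻⁸) = 2.593×10¹⁰ K⁴.
T = (2.593×10¹⁰)^(1/4).

T ≈ 401 K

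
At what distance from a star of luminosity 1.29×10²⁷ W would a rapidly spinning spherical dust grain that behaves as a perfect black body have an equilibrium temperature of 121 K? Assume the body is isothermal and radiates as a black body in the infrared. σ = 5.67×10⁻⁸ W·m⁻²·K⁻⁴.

d ≈ 1.45×10¹² m

For an isothermal black-emitting sphere, (1−a)S·πr² = σ·4πr²·T⁴ ⇒ S = 4σT⁴/(1−a).
S = 4·5.67×10⁻⁸·(121)⁴/1.00 = 48.62 W/m².
Flux falls as S = L/(4πd²), so d = √(L/(4πS)) = √(1.29×10²⁷/(4π·48.62)).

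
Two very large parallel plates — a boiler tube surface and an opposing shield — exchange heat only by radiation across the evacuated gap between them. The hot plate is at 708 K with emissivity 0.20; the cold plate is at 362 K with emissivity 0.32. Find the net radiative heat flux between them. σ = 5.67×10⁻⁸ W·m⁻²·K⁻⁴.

For two infinite grey parallel plates, q = σ(T₁⁴ − T₂⁴)/(1/ε₁ + 1/ε₂ − 1).
T₁⁴ − T₂⁴ = 2.513×10¹¹ − 1.717×10¹⁰ = 2.341×10¹¹ K⁴.
1/ε₁ + 1/ε₂ − 1 = 5.000 + 3.125 − 1 = 7.125.
q = 5.67×10⁻⁸ × 2.341×10¹¹ / 7.125.

q ≈ 1860 W/m²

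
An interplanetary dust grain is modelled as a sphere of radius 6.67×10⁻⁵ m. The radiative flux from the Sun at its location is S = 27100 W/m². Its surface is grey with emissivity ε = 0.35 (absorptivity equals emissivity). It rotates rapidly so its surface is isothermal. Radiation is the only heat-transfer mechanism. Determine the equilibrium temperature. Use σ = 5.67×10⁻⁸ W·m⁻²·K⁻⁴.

T ≈ 588 K

At equilibrium, absorbed power = emitted power.
Absorbing cross-section = πr² = 1.398×10⁻⁸ m²; emitting surface = 4πr² = 5.591×10⁻⁸ m² (ratio 4).
εS·A_cross = εσ·A_surf·T⁴  ⇒  T⁴ = S/(4σ)   (ε cancels).
T⁴ = 27100/(4·5.67×10⁻⁸) = 1.195×10¹¹ K⁴.
T = (1.195×10¹¹)^(1/4).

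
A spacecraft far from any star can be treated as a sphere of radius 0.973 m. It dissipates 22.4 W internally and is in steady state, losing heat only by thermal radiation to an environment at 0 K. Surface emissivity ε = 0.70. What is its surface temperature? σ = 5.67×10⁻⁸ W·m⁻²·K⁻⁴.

T ≈ 83.0 K

Steady state: internal power = radiated power, P = εσA T⁴.
Radiating area A = 4πr² = 11.90 m².
T⁴ = P/(εσA) = 22.4/(0.70·5.67×10⁻⁸·11.90) = 4.744×10⁷ K⁴.
T = (4.744×10⁷)^(1/4).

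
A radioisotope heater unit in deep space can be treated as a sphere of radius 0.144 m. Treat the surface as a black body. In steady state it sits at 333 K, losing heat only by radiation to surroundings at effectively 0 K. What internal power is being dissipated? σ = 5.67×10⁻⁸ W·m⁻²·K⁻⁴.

Steady state: P = εσA T⁴.
A = 4πr² = 0.2606 m²; T⁴ = (333)⁴ = 1.230×10¹⁰ K⁴.
P = 1.0 × 5.67×10⁻⁸ × 0.2606 × 1.230×10¹⁰.

P ≈ 182 W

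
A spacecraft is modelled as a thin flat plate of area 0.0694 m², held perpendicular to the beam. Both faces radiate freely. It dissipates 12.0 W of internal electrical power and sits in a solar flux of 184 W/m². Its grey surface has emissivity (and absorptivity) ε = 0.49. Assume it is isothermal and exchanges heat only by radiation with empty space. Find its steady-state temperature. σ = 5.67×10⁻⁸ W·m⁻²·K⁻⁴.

T ≈ 262 K

At steady state, absorbed solar power + internal power = radiated power.
Absorbed: α·S·A_cross = 0.49·184·0.06940 = 6.257 W (cross-section A).
Total input = 6.257 + 12.0 = 18.26 W.
Radiated: εσ·A_surf·T⁴ with A_surf = 2A = 0.1388 m².
T⁴ = 18.26/(0.49·5.67×10⁻⁸·0.1388) = 4.734×10⁹ K⁴.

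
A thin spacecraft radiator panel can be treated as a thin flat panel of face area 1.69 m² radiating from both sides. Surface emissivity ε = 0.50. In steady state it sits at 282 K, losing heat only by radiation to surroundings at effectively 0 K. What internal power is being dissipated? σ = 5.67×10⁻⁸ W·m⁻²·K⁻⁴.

P ≈ 606 W

Steady state: P = εσA T⁴.
A = 2·1.69 = 3.380 m²; T⁴ = (282)⁴ = 6.324×10⁹ K⁴.
P = 0.50 × 5.67×10⁻⁸ × 3.380 × 6.324×10⁹.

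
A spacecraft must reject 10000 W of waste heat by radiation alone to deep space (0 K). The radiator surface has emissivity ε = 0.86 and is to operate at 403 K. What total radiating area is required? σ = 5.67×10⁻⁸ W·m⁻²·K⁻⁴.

P = εσA T⁴ ⇒ A = P/(εσT⁴).
T⁴ = 2.638×10¹⁰ K⁴.
A = 10000/(0.86 × 5.67×10⁻⁸ × 2.638×10¹⁰).

A ≈ 7.77 m²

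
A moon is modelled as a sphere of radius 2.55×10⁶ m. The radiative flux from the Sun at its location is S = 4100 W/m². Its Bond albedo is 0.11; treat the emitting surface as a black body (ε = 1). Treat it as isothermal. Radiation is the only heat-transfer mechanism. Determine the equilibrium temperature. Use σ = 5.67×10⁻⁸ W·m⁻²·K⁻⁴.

At equilibrium, absorbed power = emitted power.
Absorbing cross-section = πr² = 2.043×10¹³ m²; emitting surface = 4πr² = 8.171×10¹³ m² (ratio 4).
(1−a)S·A_cross = εσ·A_surf·T⁴  ⇒  T⁴ = (1−a)S/(4σ).
T⁴ = 0.890·4100/(4·5.67×10⁻⁸) = 1.609×10¹⁰ K⁴.
T = (1.609×10¹⁰)^(1/4).

T ≈ 356 K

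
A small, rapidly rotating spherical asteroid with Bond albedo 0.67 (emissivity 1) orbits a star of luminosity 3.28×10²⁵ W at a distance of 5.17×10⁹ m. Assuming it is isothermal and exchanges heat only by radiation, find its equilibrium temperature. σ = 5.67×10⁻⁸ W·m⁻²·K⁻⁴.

First find the stellar flux at distance d: S = L/(4πd²) = 3.28×10²⁵/(4π·(5.17×10⁹)²) = 97650 W/m².
For an isothermal sphere, absorbed (1−a)S·πr² = emitted σ·4πr²·T⁴, so T⁴ = (1−a)S/(4σ).
T⁴ = 0.330·97650/(4·5.67×10⁻⁸) = 1.421×10¹¹ K⁴.

T ≈ 614 K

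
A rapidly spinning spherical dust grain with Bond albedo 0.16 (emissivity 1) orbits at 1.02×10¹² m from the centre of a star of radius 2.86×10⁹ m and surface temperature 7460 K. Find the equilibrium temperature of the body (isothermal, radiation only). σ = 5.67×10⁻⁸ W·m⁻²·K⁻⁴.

The star's surface emits σT_*⁴; at distance d the flux is S = σT_*⁴(R_*/d)².
S = 5.67×10⁻⁸·(7460)⁴·(2.86×10⁹/1.02×10¹²)² = 1381 W/m².
For an isothermal sphere T⁴ = (1−a)S/(4σ) = 5.113×10⁹ K⁴.

T ≈ 267 K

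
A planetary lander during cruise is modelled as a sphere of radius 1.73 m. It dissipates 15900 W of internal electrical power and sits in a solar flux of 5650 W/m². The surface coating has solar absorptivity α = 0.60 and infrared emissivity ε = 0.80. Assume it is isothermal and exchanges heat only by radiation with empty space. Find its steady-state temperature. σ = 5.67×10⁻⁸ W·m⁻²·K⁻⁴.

T ≈ 409 K

At steady state, absorbed solar power + internal power = radiated power.
Absorbed: α·S·A_cross = 0.60·5650·9.402 = 31870 W (cross-section πr²).
Total input = 31870 + 15900 = 47770 W.
Radiated: εσ·A_surf·T⁴ with A_surf = 4πr² = 37.61 m².
T⁴ = 47770/(0.80·5.67×10⁻⁸·37.61) = 2.800×10¹⁰ K⁴.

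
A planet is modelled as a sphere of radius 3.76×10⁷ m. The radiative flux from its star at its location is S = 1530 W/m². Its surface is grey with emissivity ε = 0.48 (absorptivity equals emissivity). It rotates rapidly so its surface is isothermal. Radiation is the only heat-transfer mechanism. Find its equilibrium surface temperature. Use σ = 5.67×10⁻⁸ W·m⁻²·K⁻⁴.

T ≈ 287 K

At equilibrium, absorbed power = emitted power.
Absorbing cross-section = πr² = 4.441×10¹⁵ m²; emitting surface = 4πr² = 1.777×10¹⁶ m² (ratio 4).
εS·A_cross = εσ·A_surf·T⁴  ⇒  T⁴ = S/(4σ)   (ε cancels).
T⁴ = 1530/(4·5.67×10⁻⁸) = 6.746×10⁹ K⁴.
T = (6.746×10⁹)^(1/4).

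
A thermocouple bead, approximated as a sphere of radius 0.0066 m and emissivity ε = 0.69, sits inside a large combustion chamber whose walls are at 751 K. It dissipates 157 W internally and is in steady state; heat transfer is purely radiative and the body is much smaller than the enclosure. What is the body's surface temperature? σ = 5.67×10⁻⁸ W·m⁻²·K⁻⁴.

For a small grey body in a large enclosure, net radiated power = εσA(T⁴ − T_w⁴).
Steady state: P = εσA(T⁴ − T_w⁴) with A = 4πr² = 5.474×10⁻⁴ m².
T⁴ = P/(εσA) + T_w⁴ = 157/(0.69·5.67×10⁻⁸·5.474×10⁻⁴) + (751)⁴
    = 7.331×10¹² + 3.181×10¹¹ = 7.649×10¹² K⁴.

T ≈ 1660 K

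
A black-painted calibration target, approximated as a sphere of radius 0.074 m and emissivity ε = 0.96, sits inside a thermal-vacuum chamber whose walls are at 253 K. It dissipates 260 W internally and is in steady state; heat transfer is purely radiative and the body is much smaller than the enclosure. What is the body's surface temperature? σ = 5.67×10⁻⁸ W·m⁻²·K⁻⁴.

T ≈ 521 K

For a small grey body in a large enclosure, net radiated power = εσA(T⁴ − T_w⁴).
Steady state: P = εσA(T⁴ − T_w⁴) with A = 4πr² = 0.06881 m².
T⁴ = P/(εσA) + T_w⁴ = 260/(0.96·5.67×10⁻⁸·0.06881) + (253)⁴
    = 6.941×10¹⁰ + 4.097×10⁹ = 7.351×10¹⁰ K⁴.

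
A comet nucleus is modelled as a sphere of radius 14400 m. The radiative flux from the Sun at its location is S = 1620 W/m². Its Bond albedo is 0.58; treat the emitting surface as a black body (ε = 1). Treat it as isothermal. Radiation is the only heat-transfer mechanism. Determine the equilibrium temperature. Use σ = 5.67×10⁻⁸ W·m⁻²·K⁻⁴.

T ≈ 234 K

At equilibrium, absorbed power = emitted power.
Absorbing cross-section = πr² = 6.514×10⁸ m²; emitting surface = 4πr² = 2.606×10⁹ m² (ratio 4).
(1−a)S·A_cross = εσ·A_surf·T⁴  ⇒  T⁴ = (1−a)S/(4σ).
T⁴ = 0.420·1620/(4·5.67×10⁻⁸) = 3.000×10⁹ K⁴.
T = (3.000×10⁹)^(1/4).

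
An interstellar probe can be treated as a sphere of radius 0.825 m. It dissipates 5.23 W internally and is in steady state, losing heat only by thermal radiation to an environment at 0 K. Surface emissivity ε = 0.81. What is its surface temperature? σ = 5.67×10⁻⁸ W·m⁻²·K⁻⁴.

T ≈ 60.4 K

Steady state: internal power = radiated power, P = εσA T⁴.
Radiating area A = 4πr² = 8.553 m².
T⁴ = P/(εσA) = 5.23/(0.81·5.67×10⁻⁸·8.553) = 1.331×10⁷ K⁴.
T = (1.331×10⁷)^(1/4).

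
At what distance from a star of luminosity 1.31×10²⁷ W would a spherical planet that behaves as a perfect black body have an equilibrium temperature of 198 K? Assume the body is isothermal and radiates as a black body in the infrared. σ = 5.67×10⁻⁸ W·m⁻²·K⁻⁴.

For an isothermal black-emitting sphere, (1−a)S·πr² = σ·4πr²·T⁴ ⇒ S = 4σT⁴/(1−a).
S = 4·5.67×10⁻⁸·(198)⁴/1.00 = 348.6 W/m².
Flux falls as S = L/(4πd²), so d = √(L/(4πS)) = √(1.31×10²⁷/(4π·348.6)).

d ≈ 5.47×10¹¹ m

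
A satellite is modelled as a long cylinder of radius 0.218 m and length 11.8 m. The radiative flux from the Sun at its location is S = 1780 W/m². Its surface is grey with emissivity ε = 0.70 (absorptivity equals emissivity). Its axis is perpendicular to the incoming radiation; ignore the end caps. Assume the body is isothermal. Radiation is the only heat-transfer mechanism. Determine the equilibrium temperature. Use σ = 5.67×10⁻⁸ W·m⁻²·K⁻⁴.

At equilibrium, absorbed power = emitted power.
Absorbing cross-section = 2rL = 5.145 m²; emitting surface = 2πrL = 16.16 m² (ratio π).
εS·A_cross = εσ·A_surf·T⁴  ⇒  T⁴ = S/(πσ)   (ε cancels).
T⁴ = 1780/(π·5.67×10⁻⁸) = 9.993×10⁹ K⁴.
T = (9.993×10⁹)^(1/4).

T ≈ 316 K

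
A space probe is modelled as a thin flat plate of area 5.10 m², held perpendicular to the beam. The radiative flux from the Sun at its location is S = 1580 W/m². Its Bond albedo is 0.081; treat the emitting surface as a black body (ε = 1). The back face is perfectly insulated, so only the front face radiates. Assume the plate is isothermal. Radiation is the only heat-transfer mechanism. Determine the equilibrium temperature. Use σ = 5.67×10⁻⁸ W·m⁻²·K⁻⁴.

T ≈ 400 K

At equilibrium, absorbed power = emitted power.
Absorbing cross-section = A = 5.100 m²; emitting surface = A = 5.100 m² (ratio 1).
(1−a)S·A_cross = εσ·A_surf·T⁴  ⇒  T⁴ = (1−a)S/(1σ).
T⁴ = 0.919·1580/(1·5.67×10⁻⁸) = 2.561×10¹⁰ K⁴.
T = (2.561×10¹⁰)^(1/4).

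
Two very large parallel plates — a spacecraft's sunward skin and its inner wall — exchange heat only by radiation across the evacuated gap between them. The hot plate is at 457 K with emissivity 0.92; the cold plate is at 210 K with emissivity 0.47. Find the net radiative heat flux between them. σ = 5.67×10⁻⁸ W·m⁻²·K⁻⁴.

q ≈ 1070 W/m²

For two infinite grey parallel plates, q = σ(T₁⁴ − T₂⁴)/(1/ε₁ + 1/ε₂ − 1).
T₁⁴ − T₂⁴ = 4.362×10¹⁰ − 1.945×10⁹ = 4.167×10¹⁰ K⁴.
1/ε₁ + 1/ε₂ − 1 = 1.087 + 2.128 − 1 = 2.215.
q = 5.67×10⁻⁸ × 4.167×10¹⁰ / 2.215.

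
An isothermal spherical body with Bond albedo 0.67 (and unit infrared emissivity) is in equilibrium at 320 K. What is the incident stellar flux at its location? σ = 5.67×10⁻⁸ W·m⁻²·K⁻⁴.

S ≈ 7210 W/m²

(1−a)S·πr² = σ·4πr²·T⁴ ⇒ S = 4σT⁴/(1−a).
S = 4·5.67×10⁻⁸·1.049×10¹⁰/0.330.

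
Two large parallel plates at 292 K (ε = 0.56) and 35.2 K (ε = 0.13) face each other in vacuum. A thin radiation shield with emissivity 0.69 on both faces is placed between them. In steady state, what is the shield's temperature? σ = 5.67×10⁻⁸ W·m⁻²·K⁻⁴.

In steady state the net flux on the hot side equals that on the cold side.
σ(T₁⁴−T_s⁴)/D₁ = σ(T_s⁴−T₂⁴)/D₂, with D₁ = 1/ε₁+1/ε_s−1 = 2.235, D₂ = 1/ε_s+1/ε₂−1 = 8.142.
Solve for T_s⁴: T_s⁴ = (D₂·T₁⁴ + D₁·T₂⁴)/(D₁+D₂) = 5.704×10⁹ K⁴.

T_s ≈ 275 K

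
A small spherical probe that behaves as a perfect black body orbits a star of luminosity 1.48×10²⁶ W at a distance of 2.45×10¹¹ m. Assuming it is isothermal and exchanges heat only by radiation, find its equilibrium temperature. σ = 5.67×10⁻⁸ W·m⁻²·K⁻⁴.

T ≈ 172 K

First find the stellar flux at distance d: S = L/(4πd²) = 1.48×10²⁶/(4π·(2.45×10¹¹)²) = 196.2 W/m².
For an isothermal sphere, absorbed (1−a)S·πr² = emitted σ·4πr²·T⁴, so T⁴ = (1−a)S/(4σ).
T⁴ = 1.00·196.2/(4·5.67×10⁻⁸) = 8.651×10⁸ K⁴.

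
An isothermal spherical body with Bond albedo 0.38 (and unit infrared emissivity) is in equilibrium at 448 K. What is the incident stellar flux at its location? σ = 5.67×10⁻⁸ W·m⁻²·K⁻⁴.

(1−a)S·πr² = σ·4πr²·T⁴ ⇒ S = 4σT⁴/(1−a).
S = 4·5.67×10⁻⁸·4.028×10¹⁰/0.620.

S ≈ 14700 W/m²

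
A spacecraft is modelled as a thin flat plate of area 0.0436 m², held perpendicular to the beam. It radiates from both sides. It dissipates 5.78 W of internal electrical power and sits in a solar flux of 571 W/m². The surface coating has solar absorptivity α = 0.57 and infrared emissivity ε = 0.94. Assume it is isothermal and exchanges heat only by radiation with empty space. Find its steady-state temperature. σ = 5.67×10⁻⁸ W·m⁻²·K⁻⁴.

T ≈ 256 K

At steady state, absorbed solar power + internal power = radiated power.
Absorbed: α·S·A_cross = 0.57·571·0.04360 = 14.19 W (cross-section A).
Total input = 14.19 + 5.78 = 19.97 W.
Radiated: εσ·A_surf·T⁴ with A_surf = 2A = 0.08720 m².
T⁴ = 19.97/(0.94·5.67×10⁻⁸·0.08720) = 4.297×10⁹ K⁴.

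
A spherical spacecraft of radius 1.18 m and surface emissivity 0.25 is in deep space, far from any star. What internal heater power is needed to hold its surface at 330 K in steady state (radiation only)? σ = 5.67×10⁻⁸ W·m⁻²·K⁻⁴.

P ≈ 2940 W

P = εσ·4πr²·T⁴.
4πr² = 17.50 m²; T⁴ = 1.186×10¹⁰ K⁴.
P = 0.25·5.67×10⁻⁸·17.50·1.186×10¹⁰.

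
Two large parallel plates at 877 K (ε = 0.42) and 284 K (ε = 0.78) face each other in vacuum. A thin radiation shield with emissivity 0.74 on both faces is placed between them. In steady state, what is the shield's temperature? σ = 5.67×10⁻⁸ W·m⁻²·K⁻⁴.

T_s ≈ 689 K

In steady state the net flux on the hot side equals that on the cold side.
σ(T₁⁴−T_s⁴)/D₁ = σ(T_s⁴−T₂⁴)/D₂, with D₁ = 1/ε₁+1/ε_s−1 = 2.732, D₂ = 1/ε_s+1/ε₂−1 = 1.633.
Solve for T_s⁴: T_s⁴ = (D₂·T₁⁴ + D₁·T₂⁴)/(D₁+D₂) = 2.254×10¹¹ K⁴.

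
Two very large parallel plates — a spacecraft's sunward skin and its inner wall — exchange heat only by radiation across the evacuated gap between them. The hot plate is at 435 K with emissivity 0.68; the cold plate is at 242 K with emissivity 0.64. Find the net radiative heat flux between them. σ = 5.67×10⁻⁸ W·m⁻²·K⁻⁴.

For two infinite grey parallel plates, q = σ(T₁⁴ − T₂⁴)/(1/ε₁ + 1/ε₂ − 1).
T₁⁴ − T₂⁴ = 3.581×10¹⁰ − 3.430×10⁹ = 3.238×10¹⁰ K⁴.
1/ε₁ + 1/ε₂ − 1 = 1.471 + 1.562 − 1 = 2.033.
q = 5.67×10⁻⁸ × 3.238×10¹⁰ / 2.033.

q ≈ 903 W/m²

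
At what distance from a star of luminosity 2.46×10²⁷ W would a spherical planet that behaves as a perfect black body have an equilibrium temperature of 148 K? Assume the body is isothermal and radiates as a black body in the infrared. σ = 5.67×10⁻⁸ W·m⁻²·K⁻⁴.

d ≈ 1.34×10¹² m

For an isothermal black-emitting sphere, (1−a)S·πr² = σ·4πr²·T⁴ ⇒ S = 4σT⁴/(1−a).
S = 4·5.67×10⁻⁸·(148)⁴/1.00 = 108.8 W/m².
Flux falls as S = L/(4πd²), so d = √(L/(4πS)) = √(2.46×10²⁷/(4π·108.8)).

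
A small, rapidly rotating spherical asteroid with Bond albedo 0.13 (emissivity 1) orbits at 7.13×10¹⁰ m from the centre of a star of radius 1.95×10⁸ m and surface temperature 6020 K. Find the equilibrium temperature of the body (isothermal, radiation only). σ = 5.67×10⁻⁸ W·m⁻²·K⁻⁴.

The star's surface emits σT_*⁴; at distance d the flux is S = σT_*⁴(R_*/d)².
S = 5.67×10⁻⁸·(6020)⁴·(1.95×10⁸/7.13×10¹⁰)² = 557.0 W/m².
For an isothermal sphere T⁴ = (1−a)S/(4σ) = 2.137×10⁹ K⁴.

T ≈ 215 K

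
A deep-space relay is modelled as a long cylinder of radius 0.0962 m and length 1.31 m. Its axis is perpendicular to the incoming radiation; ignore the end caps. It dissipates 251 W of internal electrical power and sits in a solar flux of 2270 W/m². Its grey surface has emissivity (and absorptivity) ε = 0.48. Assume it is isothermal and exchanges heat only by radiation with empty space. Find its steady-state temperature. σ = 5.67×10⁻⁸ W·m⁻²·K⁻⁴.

T ≈ 395 K

At steady state, absorbed solar power + internal power = radiated power.
Absorbed: α·S·A_cross = 0.48·2270·0.2520 = 274.6 W (cross-section 2rL).
Total input = 274.6 + 251 = 525.6 W.
Radiated: εσ·A_surf·T⁴ with A_surf = 2πrL = 0.7918 m².
T⁴ = 525.6/(0.48·5.67×10⁻⁸·0.7918) = 2.439×10¹⁰ K⁴.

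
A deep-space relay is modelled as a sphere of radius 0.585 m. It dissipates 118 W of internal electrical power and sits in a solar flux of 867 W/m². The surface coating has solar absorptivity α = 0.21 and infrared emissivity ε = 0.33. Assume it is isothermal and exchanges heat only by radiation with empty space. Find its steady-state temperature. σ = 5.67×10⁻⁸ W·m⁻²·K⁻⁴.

T ≈ 250 K

At steady state, absorbed solar power + internal power = radiated power.
Absorbed: α·S·A_cross = 0.21·867·1.075 = 195.7 W (cross-section πr²).
Total input = 195.7 + 118 = 313.7 W.
Radiated: εσ·A_surf·T⁴ with A_surf = 4πr² = 4.301 m².
T⁴ = 313.7/(0.33·5.67×10⁻⁸·4.301) = 3.899×10⁹ K⁴.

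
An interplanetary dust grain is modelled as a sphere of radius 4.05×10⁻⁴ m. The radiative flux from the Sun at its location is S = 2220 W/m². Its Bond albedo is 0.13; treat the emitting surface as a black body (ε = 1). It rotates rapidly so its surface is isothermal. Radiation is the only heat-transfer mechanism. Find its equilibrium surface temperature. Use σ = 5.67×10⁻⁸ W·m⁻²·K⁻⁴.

At equilibrium, absorbed power = emitted power.
Absorbing cross-section = πr² = 5.153×10⁻⁷ m²; emitting surface = 4πr² = 2.061×10⁻⁶ m² (ratio 4).
(1−a)S·A_cross = εσ·A_surf·T⁴  ⇒  T⁴ = (1−a)S/(4σ).
T⁴ = 0.870·2220/(4·5.67×10⁻⁸) = 8.516×10⁹ K⁴.
T = (8.516×10⁹)^(1/4).

T ≈ 304 K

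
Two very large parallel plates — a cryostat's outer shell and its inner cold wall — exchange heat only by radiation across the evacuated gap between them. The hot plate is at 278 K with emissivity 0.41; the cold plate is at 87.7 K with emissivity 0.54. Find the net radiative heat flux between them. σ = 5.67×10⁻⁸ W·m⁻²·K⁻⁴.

q ≈ 102 W/m²

For two infinite grey parallel plates, q = σ(T₁⁴ − T₂⁴)/(1/ε₁ + 1/ε₂ − 1).
T₁⁴ − T₂⁴ = 5.973×10⁹ − 5.916×10⁷ = 5.914×10⁹ K⁴.
1/ε₁ + 1/ε₂ − 1 = 2.439 + 1.852 − 1 = 3.291.
q = 5.67×10⁻⁸ × 5.914×10⁹ / 3.291.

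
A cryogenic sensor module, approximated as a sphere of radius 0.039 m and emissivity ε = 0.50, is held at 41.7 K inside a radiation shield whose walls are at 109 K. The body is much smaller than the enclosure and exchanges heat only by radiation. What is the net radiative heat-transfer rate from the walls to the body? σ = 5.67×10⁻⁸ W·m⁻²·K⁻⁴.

P_net ≈ 0.0749 W

For a small grey body in a large enclosure: P_net = εσA(T_body⁴ − T_wall⁴).
A = 4πr² = 0.01911 m²; T_body⁴ − T_wall⁴ = 3.024×10⁶ − 1.412×10⁸ = -1.381×10⁸ K⁴.
|P_net| = 0.50·5.67×10⁻⁸·0.01911·1.381×10⁸.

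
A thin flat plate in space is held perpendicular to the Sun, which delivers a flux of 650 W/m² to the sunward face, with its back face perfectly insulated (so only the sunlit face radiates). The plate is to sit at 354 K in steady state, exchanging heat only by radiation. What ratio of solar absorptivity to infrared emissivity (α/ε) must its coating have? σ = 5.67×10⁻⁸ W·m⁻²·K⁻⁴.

Balance: αS·A = εσ·1A·T⁴ ⇒ α/ε = σT⁴/S.
α/ε = 5.67×10⁻⁸·(354)⁴/650 = 5.67×10⁻⁸·1.570×10¹⁰/650.

α/ε ≈ 1.37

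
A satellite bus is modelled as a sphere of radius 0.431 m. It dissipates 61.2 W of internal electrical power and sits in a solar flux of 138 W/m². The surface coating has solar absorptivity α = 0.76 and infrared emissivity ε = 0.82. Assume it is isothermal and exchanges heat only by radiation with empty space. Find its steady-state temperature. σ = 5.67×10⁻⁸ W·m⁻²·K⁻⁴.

At steady state, absorbed solar power + internal power = radiated power.
Absorbed: α·S·A_cross = 0.76·138·0.5836 = 61.21 W (cross-section πr²).
Total input = 61.21 + 61.2 = 122.4 W.
Radiated: εσ·A_surf·T⁴ with A_surf = 4πr² = 2.334 m².
T⁴ = 122.4/(0.82·5.67×10⁻⁸·2.334) = 1.128×10⁹ K⁴.

T ≈ 183 K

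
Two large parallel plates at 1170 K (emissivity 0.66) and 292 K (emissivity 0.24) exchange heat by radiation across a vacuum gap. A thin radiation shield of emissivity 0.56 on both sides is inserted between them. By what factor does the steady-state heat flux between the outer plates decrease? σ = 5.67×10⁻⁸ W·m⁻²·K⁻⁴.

factor ≈ 1.55

Without shield: q₀ = σΔ(T⁴)/(1/ε₁+1/ε₂−1) with denominator 4.682.
With shield the two gaps are in series; the resistances add: (1/ε₁+1/ε_s−1)+(1/ε_s+1/ε₂−1) = 2.301+4.952 = 7.253.
Heat-flux ratio q₀/q = 7.253/4.682.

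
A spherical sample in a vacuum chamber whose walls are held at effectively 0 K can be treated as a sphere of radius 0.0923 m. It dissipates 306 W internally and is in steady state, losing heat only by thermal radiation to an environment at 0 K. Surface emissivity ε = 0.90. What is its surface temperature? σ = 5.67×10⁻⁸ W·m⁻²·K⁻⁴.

T ≈ 486 K

Steady state: internal power = radiated power, P = εσA T⁴.
Radiating area A = 4πr² = 0.1071 m².
T⁴ = P/(εσA) = 306/(0.90·5.67×10⁻⁸·0.1071) = 5.601×10¹⁰ K⁴.
T = (5.601×10¹⁰)^(1/4).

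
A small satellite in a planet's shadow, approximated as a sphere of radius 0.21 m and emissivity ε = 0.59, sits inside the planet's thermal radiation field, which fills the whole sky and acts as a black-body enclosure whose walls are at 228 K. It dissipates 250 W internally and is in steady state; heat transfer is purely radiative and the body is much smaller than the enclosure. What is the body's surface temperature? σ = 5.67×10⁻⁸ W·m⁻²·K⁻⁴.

For a small grey body in a large enclosure, net radiated power = εσA(T⁴ − T_w⁴).
Steady state: P = εσA(T⁴ − T_w⁴) with A = 4πr² = 0.5542 m².
T⁴ = P/(εσA) + T_w⁴ = 250/(0.59·5.67×10⁻⁸·0.5542) + (228)⁴
    = 1.349×10¹⁰ + 2.702×10⁹ = 1.619×10¹⁰ K⁴.

T ≈ 357 K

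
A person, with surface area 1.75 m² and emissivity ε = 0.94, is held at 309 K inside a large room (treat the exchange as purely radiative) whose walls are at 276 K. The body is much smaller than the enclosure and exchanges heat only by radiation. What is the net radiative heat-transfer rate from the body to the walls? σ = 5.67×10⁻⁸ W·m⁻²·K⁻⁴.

P_net ≈ 309 W

For a small grey body in a large enclosure: P_net = εσA(T_body⁴ − T_wall⁴).
A = 1.75 m²; T_body⁴ − T_wall⁴ = 9.117×10⁹ − 5.803×10⁹ = 3.314×10⁹ K⁴.
|P_net| = 0.94·5.67×10⁻⁸·1.750·3.314×10⁹.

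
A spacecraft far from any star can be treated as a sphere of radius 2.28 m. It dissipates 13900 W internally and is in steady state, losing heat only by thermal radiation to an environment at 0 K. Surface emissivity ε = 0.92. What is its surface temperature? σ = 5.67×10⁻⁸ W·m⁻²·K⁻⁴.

T ≈ 253 K

Steady state: internal power = radiated power, P = εσA T⁴.
Radiating area A = 4πr² = 65.33 m².
T⁴ = P/(εσA) = 13900/(0.92·5.67×10⁻⁸·65.33) = 4.079×10⁹ K⁴.
T = (4.079×10⁹)^(1/4).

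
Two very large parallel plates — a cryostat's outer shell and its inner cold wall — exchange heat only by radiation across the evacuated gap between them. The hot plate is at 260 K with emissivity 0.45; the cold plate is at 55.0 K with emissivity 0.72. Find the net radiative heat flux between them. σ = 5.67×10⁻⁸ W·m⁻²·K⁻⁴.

For two infinite grey parallel plates, q = σ(T₁⁴ − T₂⁴)/(1/ε₁ + 1/ε₂ − 1).
T₁⁴ − T₂⁴ = 4.570×10⁹ − 9.151×10⁶ = 4.561×10⁹ K⁴.
1/ε₁ + 1/ε₂ − 1 = 2.222 + 1.389 − 1 = 2.611.
q = 5.67×10⁻⁸ × 4.561×10⁹ / 2.611.

q ≈ 99.0 W/m²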